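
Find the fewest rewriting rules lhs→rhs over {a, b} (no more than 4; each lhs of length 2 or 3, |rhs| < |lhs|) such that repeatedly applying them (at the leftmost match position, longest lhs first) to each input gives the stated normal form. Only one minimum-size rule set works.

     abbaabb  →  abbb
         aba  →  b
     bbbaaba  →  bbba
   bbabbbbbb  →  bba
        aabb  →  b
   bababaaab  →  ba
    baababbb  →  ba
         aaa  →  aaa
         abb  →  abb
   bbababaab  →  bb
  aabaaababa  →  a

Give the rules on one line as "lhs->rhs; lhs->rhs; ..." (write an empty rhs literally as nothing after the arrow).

aab->; aba->b; bab->ba

  | abbaabb => abbb
  | aba => b
  | bbbaaba => bbba
  | bbabbbbbb => bbabbbbb => bbabbbb => bbabbb => bbabb => bbab => bba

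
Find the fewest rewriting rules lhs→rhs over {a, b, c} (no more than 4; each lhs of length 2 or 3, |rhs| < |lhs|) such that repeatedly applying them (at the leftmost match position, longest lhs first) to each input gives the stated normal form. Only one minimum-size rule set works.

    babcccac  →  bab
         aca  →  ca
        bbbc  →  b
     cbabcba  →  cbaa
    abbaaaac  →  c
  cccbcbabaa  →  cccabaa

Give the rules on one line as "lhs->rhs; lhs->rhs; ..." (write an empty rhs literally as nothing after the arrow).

  | babcccac => babccac => babcac => babac => babc => bab
  | aca => ca
  | bbbc => bc => b
  | cbabcba => cbabba => cbaa

ac->c; bb->; bc->b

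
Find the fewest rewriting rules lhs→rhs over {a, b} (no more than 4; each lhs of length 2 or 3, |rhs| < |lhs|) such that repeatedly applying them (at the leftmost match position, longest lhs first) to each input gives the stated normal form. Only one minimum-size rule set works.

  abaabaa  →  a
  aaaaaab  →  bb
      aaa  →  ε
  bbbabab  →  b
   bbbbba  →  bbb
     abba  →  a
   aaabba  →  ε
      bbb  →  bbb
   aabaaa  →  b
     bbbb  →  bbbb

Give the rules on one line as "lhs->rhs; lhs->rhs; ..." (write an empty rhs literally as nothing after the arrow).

  | abaabaa => abaa => a
  | aaaaaab => baaaab => aab => bb
  | aaa => ba => ε
  | bbbabab => bbab => b

aa->b; ba->; baa->; bba->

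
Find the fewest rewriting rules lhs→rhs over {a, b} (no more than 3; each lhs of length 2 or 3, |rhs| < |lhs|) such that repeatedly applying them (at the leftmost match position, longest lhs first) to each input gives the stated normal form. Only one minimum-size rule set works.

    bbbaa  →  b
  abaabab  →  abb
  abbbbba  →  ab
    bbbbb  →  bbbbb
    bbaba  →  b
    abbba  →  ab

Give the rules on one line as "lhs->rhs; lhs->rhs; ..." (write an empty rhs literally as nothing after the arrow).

ba->b; bba->ba

  | bbbaa => bbaa => baa => ba => b
  | abaabab => ababab => abbab => abab => abb
  | abbbbba => abbbba => abbba => abba => aba => ab
  | bbbbb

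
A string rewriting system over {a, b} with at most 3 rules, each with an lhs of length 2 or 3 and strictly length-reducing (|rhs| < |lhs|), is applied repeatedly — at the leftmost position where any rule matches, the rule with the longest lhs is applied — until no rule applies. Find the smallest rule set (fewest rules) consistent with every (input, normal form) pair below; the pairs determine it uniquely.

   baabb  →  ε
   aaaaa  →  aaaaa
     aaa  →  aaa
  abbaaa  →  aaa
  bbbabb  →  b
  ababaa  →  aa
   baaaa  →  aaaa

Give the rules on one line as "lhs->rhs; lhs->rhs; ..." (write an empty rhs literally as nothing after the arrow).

  | baabb => aabb => ab => ε
  | aaaaa
  | aaa
  | abbaaa => baaa => aaa

ab->; ba->a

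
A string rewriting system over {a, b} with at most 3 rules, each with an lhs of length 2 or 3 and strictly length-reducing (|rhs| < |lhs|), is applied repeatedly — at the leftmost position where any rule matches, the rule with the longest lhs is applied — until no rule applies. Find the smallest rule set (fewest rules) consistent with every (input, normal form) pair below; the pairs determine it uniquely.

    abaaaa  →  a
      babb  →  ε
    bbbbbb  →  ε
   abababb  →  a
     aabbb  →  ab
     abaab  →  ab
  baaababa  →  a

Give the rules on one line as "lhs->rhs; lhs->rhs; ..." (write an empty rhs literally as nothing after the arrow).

aa->a; ba->; bb->

  | abaaaa => aaaa => aaa => aa => a
  | babb => bb => ε
  | bbbbbb => bbbb => bb => ε
  | abababb => ababb => abb => a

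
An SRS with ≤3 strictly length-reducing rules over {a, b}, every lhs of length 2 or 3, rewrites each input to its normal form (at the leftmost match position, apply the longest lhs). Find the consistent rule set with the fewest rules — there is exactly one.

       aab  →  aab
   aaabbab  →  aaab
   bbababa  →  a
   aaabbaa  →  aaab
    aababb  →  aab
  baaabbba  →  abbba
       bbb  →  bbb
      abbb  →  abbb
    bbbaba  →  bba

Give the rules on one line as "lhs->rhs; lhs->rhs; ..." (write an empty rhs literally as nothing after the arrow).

baa->; bab->

  | aab
  | aaabbab => aaab
  | bbababa => baba => a
  | aaabbaa => aaab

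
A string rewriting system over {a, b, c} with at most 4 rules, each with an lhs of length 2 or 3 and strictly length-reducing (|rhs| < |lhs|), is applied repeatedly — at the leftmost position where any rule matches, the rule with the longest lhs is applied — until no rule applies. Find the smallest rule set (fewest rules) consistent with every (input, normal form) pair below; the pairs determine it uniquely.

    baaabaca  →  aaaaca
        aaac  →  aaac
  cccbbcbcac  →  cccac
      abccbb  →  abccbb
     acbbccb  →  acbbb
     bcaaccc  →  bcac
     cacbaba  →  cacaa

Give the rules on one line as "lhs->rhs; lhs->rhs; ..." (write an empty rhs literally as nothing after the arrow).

  | baaabaca => aaabaca => aaaaca
  | aaac
  | cccbbcbcac => cccbbbcac => cccbbbac => cccbbac => cccbac => cccac
  | abccbb

acc->; ba->a; bbc->bb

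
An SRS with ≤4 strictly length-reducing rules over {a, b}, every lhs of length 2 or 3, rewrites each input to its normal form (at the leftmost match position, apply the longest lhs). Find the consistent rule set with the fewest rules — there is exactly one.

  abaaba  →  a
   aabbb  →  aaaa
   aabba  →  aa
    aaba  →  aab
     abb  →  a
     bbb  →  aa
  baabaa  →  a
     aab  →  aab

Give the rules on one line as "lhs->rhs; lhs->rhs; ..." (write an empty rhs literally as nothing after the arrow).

ba->b; bb->; bba->; bbb->aa

  | abaaba => ababa => abba => a
  | aabbb => aaaa
  | aabba => aa
  | aaba => aab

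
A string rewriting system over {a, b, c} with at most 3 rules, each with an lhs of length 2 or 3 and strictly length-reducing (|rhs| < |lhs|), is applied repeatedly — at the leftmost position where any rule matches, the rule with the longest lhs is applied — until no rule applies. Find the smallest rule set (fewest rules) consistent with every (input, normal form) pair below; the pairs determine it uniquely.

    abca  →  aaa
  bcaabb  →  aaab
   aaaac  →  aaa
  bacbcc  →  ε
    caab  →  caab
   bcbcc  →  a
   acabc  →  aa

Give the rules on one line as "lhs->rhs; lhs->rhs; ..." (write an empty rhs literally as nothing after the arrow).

ac->; bb->b; bc->a

  | abca => aaa
  | bcaabb => aaabb => aaab
  | aaaac => aaa
  | bacbcc => bbcc => bcc => ac => ε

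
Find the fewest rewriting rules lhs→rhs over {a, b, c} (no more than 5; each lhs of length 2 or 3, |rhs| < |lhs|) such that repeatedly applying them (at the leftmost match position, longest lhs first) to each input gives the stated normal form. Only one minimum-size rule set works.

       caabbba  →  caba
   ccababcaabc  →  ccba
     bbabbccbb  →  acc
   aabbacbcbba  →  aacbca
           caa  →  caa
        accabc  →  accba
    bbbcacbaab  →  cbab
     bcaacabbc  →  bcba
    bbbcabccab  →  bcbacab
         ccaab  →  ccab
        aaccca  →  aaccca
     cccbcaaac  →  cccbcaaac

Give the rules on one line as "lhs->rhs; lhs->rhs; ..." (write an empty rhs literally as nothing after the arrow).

  | caabbba => cabbba => caba
  | ccababcaabc => ccabbaaabc => ccaaaabc => ccaaabc => ccaabc => ccabc => ccba
  | bbabbccbb => abbccbb => accbb => acc
  | aabbacbcbba => abbacbcbba => aacbcbba => aacbca

aab->ab; abc->ba; bb->; cac->bc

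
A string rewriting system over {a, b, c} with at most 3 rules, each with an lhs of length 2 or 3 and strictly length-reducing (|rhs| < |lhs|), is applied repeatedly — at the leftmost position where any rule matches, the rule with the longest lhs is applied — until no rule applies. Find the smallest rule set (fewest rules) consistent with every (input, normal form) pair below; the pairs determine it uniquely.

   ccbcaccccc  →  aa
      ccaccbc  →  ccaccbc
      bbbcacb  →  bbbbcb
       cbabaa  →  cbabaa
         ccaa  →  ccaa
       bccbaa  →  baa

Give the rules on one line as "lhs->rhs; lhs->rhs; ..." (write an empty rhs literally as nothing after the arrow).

bca->bb; bcc->; ccc->aa

  | ccbcaccccc => ccbbccccc => ccbccc => ccc => aa
  | ccaccbc
  | bbbcacb => bbbbcb
  | cbabaa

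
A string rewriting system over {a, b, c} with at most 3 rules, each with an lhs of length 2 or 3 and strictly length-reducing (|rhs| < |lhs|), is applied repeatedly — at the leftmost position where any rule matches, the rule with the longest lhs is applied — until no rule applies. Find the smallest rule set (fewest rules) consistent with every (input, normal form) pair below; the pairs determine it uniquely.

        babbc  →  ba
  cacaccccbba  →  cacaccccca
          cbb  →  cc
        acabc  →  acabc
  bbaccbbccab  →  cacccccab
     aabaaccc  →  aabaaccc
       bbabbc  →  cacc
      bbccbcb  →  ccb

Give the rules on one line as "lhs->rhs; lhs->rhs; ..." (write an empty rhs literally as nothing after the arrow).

  | babbc => bacc => bac => ba
  | cacaccccbba => cacaccccca
  | cbb => cc
  | acabc

bac->ba; bb->c; cbc->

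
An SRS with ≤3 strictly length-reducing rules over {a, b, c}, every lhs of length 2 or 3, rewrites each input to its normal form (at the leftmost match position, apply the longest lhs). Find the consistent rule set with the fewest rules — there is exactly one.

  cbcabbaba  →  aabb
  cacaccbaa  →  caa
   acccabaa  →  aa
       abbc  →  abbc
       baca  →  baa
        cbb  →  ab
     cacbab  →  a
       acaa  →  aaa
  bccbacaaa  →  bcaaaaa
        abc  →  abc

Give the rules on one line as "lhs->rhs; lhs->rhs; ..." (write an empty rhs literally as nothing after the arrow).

aba->; ac->a; cb->a

  | cbcabbaba => acabbaba => aabbaba => aabb
  | cacaccbaa => caaccbaa => caacbaa => caabaa => caa
  | acccabaa => accabaa => acabaa => aabaa => aa
  | abbc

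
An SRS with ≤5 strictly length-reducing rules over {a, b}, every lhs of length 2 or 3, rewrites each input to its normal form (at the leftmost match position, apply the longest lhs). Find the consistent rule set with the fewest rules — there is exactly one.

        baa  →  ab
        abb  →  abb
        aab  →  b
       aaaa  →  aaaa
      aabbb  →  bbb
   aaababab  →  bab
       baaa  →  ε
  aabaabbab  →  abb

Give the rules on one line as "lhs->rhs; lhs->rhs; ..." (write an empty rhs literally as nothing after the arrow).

aab->b; aba->; baa->ab; bba->

  | baa => ab
  | abb
  | aab => b
  | aaaa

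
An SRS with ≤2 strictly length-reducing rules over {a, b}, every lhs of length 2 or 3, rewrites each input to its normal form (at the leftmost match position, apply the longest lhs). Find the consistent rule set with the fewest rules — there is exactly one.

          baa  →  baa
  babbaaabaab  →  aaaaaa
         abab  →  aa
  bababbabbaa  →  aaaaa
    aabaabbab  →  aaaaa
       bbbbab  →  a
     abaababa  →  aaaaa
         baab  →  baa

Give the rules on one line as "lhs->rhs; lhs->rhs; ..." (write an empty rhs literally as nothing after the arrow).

ab->a; bab->ab

  | baa
  | babbaaabaab => abbaaabaab => abaaabaab => aaaabaab => aaaaaab => aaaaaa
  | abab => aab => aa
  | bababbabbaa => ababbabbaa => aabbabbaa => aababbaa => aaabbaa => aaabaa => aaaaa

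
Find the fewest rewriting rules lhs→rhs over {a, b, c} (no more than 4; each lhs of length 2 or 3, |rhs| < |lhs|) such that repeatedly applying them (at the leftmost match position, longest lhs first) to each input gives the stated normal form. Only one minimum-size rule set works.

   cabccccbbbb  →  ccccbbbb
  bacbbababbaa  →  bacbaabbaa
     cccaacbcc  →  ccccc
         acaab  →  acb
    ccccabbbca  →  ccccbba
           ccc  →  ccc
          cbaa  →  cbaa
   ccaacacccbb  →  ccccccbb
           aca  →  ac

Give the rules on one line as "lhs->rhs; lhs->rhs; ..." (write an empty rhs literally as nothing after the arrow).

bab->a; bc->; ca->c

  | cabccccbbbb => cbccccbbbb => ccccbbbb
  | bacbbababbaa => bacbaabbaa
  | cccaacbcc => cccacbcc => ccccbcc => ccccc
  | acaab => acab => acb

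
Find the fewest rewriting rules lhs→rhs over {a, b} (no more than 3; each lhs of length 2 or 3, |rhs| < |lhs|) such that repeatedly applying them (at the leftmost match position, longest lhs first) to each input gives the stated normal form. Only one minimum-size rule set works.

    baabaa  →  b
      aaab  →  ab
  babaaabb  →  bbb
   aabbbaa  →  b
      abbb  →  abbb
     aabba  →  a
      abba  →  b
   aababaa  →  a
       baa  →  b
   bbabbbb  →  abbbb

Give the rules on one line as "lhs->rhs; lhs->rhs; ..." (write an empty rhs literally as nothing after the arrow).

aa->b; ba->a

  | baabaa => aabaa => bbaa => baa => aa => b
  | aaab => bab => ab
  | babaaabb => abaaabb => aaaabb => baabb => aabb => bbb
  | aabbbaa => bbbbaa => bbbaa => bbaa => baa => aa => b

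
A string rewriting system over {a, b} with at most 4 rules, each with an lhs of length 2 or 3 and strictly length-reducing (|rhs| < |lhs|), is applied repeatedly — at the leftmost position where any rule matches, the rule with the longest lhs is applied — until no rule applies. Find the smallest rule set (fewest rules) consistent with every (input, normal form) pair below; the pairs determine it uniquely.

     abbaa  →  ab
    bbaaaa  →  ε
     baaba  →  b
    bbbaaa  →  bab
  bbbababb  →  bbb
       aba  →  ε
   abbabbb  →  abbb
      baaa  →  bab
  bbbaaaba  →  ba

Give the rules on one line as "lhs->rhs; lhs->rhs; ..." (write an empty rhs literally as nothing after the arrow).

aa->a; aaa->ab; aba->; bba->a

  | abbaa => aaa => ab
  | bbaaaa => aaaa => aba => ε
  | baaba => baba => b
  | bbbaaa => baaa => bab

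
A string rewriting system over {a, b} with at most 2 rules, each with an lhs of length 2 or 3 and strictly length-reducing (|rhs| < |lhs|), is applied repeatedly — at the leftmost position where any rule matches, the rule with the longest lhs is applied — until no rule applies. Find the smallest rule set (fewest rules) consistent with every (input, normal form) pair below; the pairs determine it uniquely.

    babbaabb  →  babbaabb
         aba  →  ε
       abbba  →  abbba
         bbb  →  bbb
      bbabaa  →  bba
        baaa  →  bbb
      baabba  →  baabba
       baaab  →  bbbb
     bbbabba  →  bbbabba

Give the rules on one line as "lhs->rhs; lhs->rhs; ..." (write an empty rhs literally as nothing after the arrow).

  | babbaabb
  | aba => ε
  | abbba
  | bbb

aaa->bb; aba->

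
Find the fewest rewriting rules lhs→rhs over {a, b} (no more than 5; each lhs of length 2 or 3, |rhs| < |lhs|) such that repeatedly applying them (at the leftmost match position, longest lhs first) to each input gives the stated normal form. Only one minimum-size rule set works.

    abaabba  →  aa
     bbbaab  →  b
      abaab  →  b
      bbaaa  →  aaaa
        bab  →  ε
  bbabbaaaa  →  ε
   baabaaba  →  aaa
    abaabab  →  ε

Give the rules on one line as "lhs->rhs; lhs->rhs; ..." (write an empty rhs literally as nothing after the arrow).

aab->; baa->ab; bab->; bb->a

  | abaabba => aabbba => bba => aa
  | bbbaab => abaab => aabb => b
  | abaab => aabb => b
  | bbaaa => aaaa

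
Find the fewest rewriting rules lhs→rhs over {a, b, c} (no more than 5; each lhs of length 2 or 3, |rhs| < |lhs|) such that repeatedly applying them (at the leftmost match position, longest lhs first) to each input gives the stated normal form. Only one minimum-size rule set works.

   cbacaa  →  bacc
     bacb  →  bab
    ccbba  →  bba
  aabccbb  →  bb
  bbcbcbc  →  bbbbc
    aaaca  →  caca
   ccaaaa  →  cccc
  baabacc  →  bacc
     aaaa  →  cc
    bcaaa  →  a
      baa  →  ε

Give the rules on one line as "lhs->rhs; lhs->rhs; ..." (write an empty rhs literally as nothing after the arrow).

aa->c; baa->; bcc->; cb->b

  | cbacaa => bacaa => bacc
  | bacb => bab
  | ccbba => cbba => bba
  | aabccbb => cbccbb => bccbb => bb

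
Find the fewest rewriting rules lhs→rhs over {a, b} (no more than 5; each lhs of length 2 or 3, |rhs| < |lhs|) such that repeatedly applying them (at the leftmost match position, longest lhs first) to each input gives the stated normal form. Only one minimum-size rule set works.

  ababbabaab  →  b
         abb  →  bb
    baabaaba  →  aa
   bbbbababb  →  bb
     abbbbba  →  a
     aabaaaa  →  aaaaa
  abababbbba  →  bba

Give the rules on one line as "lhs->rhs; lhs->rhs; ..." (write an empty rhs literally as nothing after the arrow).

ab->; abb->bb; baa->a; bbb->ab

  | ababbabaab => abbabaab => bbabaab => bbaab => bab => b
  | abb => bb
  | baabaaba => abaaba => aaba => aa
  | bbbbababb => abbababb => bbababb => bbabb => bbbb => abb => bb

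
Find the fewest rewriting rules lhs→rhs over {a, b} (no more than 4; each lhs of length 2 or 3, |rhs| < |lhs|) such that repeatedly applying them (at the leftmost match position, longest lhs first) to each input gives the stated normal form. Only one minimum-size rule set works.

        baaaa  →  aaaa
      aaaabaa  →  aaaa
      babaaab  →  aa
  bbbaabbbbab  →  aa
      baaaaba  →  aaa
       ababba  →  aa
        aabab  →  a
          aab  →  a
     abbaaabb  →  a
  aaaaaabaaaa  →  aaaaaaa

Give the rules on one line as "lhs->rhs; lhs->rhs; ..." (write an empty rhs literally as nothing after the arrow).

aab->ba; ba->a; bab->a

  | baaaa => aaaa
  | aaaabaa => aabaaa => baaaa => aaaa
  | babaaab => aaaab => aaba => baa => aa
  | bbbaabbbbab => bbaabbbbab => baabbbbab => aabbbbab => babbbab => abbab => aba => aa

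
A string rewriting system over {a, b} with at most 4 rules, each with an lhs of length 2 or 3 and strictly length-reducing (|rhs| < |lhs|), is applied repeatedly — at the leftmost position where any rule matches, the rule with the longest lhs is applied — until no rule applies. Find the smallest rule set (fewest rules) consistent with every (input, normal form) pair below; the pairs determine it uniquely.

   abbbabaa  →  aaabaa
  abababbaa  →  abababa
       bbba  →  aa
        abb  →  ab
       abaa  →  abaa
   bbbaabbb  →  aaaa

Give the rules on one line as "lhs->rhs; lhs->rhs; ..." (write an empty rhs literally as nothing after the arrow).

bb->b; bba->b; bbb->a

  | abbbabaa => aaabaa
  | abababbaa => abababa
  | bbba => aa
  | abb => ab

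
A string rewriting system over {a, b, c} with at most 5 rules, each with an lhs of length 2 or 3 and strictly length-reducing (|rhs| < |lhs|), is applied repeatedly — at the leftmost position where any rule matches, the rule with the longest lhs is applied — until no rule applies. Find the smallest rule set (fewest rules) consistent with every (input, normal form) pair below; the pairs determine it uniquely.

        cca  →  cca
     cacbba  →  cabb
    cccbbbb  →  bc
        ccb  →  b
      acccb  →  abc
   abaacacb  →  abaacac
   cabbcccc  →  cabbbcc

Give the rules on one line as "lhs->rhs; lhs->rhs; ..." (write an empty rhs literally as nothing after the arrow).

  | cca
  | cacbba => cacba => cabb
  | cccbbbb => bcbbbb => bcbbb => bcbb => bcb => bc
  | ccb => b

cb->c; cba->bb; ccb->b; ccc->bc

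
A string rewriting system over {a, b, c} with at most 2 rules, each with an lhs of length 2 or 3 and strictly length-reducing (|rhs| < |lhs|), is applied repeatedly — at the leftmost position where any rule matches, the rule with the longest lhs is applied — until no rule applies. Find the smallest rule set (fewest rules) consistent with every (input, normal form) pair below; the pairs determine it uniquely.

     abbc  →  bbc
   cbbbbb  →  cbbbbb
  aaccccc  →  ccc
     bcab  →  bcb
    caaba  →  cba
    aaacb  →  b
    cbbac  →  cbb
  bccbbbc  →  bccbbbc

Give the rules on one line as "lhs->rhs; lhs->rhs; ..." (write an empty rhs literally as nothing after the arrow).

  | abbc => bbc
  | cbbbbb
  | aaccccc => acccc => ccc
  | bcab => bcb

ab->b; ac->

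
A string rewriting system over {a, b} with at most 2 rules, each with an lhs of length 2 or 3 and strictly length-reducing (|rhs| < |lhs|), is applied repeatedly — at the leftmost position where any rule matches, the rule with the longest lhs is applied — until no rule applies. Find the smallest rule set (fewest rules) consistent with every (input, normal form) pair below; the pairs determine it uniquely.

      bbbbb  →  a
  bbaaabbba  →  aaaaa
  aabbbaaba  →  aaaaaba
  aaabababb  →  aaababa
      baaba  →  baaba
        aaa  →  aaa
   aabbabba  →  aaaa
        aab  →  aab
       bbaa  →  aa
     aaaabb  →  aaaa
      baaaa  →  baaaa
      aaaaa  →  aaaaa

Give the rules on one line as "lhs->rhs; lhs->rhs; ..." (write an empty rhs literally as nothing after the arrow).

  | bbbbb => abb => a
  | bbaaabbba => aaabbba => aaaaa
  | aabbbaaba => aaaaaba
  | aaabababb => aaababa

bb->; bbb->a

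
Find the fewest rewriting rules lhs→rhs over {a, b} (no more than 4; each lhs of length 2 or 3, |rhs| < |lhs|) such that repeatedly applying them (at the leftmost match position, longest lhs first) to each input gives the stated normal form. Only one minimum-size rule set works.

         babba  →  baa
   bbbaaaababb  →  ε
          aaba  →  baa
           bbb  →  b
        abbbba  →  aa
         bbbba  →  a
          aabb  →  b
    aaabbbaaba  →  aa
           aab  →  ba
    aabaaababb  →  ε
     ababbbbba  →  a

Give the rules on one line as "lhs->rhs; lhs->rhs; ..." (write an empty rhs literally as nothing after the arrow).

  | babba => baa
  | bbbaaaababb => baaaababb => baabaabb => bbaaabb => aaabb => abab => ab => ε
  | aaba => baa
  | bbb => b

aab->ba; ab->; abb->a; bb->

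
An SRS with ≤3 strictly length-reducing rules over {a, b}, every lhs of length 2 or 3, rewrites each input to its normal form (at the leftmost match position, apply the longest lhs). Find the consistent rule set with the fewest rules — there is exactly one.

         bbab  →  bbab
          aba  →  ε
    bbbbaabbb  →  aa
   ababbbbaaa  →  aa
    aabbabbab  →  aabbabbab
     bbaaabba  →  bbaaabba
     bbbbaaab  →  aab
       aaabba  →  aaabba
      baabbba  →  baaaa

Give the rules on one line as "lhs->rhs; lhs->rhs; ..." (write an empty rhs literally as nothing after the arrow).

aba->; bbb->a

  | bbab
  | aba => ε
  | bbbbaabbb => abaabbb => abbb => aa
  | ababbbbaaa => bbbbaaa => abaaa => aa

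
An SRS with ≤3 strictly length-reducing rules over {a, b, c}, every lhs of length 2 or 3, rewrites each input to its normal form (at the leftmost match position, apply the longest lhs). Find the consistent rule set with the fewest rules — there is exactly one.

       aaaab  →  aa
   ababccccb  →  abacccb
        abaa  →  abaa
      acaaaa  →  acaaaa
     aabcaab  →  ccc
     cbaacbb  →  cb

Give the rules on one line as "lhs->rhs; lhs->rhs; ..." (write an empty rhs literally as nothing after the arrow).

  | aaaab => aac => aa
  | ababccccb => abacccb
  | abaa
  | acaaaa

aab->c; aac->aa; bc->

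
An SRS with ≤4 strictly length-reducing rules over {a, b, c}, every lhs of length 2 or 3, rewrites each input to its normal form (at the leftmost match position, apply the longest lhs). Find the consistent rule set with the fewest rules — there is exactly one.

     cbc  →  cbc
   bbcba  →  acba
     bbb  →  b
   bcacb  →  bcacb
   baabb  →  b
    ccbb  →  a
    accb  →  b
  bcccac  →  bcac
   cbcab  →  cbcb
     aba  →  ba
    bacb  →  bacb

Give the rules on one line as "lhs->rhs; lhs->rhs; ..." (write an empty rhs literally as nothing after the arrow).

  | cbc
  | bbcba => acba
  | bbb => ab => b
  | bcacb

ab->b; bb->a; cc->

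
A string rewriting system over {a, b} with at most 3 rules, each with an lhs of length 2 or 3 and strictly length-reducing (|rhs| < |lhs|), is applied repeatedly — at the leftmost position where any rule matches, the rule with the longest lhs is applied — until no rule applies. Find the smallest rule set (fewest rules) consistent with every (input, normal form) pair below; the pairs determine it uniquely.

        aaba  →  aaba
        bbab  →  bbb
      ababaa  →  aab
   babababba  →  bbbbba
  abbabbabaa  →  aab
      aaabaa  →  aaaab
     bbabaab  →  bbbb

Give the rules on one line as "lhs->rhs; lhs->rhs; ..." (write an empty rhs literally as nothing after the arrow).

abb->ab; baa->ab; bab->bb

  | aaba
  | bbab => bbb
  | ababaa => abbaa => abaa => aab
  | babababba => bbababba => bbbabba => bbbbba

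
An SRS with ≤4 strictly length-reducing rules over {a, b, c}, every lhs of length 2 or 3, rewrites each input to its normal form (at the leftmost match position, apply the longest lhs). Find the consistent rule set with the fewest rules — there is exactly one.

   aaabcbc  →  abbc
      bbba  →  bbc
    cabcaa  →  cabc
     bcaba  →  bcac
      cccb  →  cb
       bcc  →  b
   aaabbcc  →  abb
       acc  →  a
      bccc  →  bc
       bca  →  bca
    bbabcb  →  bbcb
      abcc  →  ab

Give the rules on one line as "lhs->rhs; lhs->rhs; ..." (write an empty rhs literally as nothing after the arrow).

  | aaabcbc => abcbc => abbc
  | bbba => bbc
  | cabcaa => cabc
  | bcaba => bcac

aa->; ba->c; cbc->bc; cc->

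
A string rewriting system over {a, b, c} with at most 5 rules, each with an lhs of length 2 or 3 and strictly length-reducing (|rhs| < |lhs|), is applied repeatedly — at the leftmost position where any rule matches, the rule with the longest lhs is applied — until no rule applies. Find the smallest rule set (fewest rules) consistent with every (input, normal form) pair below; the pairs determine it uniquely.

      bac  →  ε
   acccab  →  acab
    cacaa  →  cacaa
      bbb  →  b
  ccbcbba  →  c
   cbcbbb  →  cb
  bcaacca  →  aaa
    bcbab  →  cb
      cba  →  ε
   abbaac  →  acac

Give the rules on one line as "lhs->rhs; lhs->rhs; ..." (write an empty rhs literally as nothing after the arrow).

ba->c; bb->b; bc->; cc->

  | bac => cc => ε
  | acccab => acab
  | cacaa
  | bbb => bb => b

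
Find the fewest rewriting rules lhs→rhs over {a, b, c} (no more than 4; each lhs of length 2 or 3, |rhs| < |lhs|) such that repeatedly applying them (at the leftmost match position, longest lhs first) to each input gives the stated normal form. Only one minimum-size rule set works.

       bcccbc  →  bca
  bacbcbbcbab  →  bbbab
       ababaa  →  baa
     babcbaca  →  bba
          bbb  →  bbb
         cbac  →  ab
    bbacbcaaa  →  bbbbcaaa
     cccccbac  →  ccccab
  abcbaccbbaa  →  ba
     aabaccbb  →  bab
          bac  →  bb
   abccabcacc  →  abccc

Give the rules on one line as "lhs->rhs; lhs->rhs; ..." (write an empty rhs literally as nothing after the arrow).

  | bcccbc => bccac => bccb => bca
  | bacbcbbcbab => bbbcbbcbab => bbbabcbab => bbbabaab => bbbab
  | ababaa => baa
  | babcbaca => babaaca => baca => bba

aba->; ac->b; cb->a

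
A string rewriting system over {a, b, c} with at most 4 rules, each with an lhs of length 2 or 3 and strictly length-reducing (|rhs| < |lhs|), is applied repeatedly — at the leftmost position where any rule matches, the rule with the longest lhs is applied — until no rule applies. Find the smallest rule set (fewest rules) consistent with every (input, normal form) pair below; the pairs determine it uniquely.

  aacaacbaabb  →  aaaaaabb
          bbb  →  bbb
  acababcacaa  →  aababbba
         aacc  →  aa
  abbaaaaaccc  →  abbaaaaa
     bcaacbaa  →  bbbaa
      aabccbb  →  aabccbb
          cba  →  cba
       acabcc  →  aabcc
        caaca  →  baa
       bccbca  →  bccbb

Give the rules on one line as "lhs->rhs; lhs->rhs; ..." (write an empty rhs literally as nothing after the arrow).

  | aacaacbaabb => aaaacbaabb => aaacaaabb => aaaaaabb
  | bbb
  | acababcacaa => aababcacaa => aababbcaa => aababbba
  | aacc => aac => aa

ac->a; acb->ca; ca->b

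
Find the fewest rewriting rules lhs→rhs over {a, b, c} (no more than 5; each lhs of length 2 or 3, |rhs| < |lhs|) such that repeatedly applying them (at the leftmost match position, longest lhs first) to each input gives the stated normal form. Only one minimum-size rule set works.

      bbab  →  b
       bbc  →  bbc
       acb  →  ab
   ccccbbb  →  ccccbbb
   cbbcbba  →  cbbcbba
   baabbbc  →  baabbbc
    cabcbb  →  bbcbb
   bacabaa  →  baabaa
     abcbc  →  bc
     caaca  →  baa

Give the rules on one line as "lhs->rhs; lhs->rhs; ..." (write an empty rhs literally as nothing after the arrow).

  | bbab => b
  | bbc
  | acb => ab
  | ccccbbb

abc->; ac->a; bab->; ca->b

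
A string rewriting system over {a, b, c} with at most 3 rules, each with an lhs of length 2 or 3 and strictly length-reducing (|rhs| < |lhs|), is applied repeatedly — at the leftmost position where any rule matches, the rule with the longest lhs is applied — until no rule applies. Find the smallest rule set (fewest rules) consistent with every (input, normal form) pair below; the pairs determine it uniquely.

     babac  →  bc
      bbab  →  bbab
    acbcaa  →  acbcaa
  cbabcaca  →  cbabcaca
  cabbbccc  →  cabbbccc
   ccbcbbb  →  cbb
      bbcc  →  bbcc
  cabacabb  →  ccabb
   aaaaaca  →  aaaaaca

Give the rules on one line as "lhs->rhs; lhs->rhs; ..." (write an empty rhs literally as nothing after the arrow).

  | babac => bc
  | bbab
  | acbcaa
  | cbabcaca

aba->; ccb->c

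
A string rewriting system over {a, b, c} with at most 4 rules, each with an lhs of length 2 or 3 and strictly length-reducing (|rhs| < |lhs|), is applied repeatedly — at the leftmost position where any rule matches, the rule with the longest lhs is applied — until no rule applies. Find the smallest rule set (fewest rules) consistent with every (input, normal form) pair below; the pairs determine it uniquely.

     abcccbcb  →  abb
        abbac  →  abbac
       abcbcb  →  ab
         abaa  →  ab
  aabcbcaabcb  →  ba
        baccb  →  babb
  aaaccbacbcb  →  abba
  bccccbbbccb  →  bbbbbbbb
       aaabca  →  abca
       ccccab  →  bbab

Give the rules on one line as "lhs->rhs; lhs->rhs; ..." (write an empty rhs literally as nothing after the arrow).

aa->; cb->a; cc->b

  | abcccbcb => abbcbcb => abbacb => abbaa => abb
  | abbac
  | abcbcb => abacb => abaa => ab
  | abaa => ab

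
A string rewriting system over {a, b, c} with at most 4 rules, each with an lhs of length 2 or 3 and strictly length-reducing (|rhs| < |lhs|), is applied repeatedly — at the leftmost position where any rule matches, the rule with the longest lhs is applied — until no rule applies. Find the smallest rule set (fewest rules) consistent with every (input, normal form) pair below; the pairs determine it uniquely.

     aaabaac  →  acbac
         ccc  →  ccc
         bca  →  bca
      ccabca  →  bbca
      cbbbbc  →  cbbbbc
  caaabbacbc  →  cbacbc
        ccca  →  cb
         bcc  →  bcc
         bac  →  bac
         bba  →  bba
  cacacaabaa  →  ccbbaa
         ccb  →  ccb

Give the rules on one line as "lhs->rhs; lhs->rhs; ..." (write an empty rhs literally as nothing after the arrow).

ab->c; aca->cb; caa->; cca->b

  | aaabaac => aacaac => acbac
  | ccc
  | bca
  | ccabca => bbca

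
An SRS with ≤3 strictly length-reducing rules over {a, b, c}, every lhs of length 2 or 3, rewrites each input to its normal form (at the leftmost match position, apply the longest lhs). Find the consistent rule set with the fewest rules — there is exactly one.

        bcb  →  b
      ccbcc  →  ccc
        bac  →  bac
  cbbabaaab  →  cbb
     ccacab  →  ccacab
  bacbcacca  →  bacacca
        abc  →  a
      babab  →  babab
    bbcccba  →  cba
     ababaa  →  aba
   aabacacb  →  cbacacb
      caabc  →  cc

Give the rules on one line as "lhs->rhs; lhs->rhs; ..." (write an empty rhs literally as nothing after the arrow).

aa->c; bc->

  | bcb => b
  | ccbcc => ccc
  | bac
  | cbbabaaab => cbbabcab => cbbaab => cbbcb => cbb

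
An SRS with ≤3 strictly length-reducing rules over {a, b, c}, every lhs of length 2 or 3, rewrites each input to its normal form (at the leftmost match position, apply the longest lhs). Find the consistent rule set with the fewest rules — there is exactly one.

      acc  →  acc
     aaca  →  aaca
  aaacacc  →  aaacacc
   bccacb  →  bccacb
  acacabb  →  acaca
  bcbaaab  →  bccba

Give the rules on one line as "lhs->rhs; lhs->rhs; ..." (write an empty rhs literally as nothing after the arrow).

ab->a; baa->cb

  | acc
  | aaca
  | aaacacc
  | bccacb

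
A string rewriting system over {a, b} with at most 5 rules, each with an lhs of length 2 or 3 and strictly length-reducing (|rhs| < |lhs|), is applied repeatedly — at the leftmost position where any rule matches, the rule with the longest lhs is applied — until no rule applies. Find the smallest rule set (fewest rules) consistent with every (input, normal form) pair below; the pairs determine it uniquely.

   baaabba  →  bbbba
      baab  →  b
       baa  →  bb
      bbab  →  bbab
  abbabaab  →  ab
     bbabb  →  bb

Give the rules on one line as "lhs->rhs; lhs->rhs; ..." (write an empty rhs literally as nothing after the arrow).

aa->b; aaa->b; aab->; abb->

  | baaabba => bbbba
  | baab => b
  | baa => bb
  | bbab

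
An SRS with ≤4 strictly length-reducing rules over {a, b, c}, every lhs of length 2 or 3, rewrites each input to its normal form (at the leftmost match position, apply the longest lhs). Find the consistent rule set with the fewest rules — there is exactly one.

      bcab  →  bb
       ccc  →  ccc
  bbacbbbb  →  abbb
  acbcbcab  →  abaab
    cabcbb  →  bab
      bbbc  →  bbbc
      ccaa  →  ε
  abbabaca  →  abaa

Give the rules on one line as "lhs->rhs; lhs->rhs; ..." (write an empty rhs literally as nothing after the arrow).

ac->a; bba->; ca->; cb->a

  | bcab => bb
  | ccc
  | bbacbbbb => cbbbb => abbb
  | acbcbcab => abcbcab => abacab => abaab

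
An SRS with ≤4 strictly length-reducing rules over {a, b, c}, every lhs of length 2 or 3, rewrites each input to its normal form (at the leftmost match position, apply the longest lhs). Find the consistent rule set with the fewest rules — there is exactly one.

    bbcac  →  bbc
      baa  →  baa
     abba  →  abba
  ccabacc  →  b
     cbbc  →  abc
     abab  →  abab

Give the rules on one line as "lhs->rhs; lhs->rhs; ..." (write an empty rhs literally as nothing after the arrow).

  | bbcac => bbc
  | baa
  | abba
  | ccabacc => bcbacc => baacc => bac => b

ac->; cb->a; cca->bc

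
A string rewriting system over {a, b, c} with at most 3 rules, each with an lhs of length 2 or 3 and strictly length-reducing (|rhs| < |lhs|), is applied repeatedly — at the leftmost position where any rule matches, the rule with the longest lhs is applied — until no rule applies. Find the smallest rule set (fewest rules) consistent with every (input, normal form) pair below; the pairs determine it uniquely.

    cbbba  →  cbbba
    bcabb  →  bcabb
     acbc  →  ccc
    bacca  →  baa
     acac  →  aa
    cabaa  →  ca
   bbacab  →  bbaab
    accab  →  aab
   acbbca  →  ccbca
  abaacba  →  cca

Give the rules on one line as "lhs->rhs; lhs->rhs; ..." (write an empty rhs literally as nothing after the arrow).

aba->; ac->a; acb->cc

  | cbbba
  | bcabb
  | acbc => ccc
  | bacca => baca => baa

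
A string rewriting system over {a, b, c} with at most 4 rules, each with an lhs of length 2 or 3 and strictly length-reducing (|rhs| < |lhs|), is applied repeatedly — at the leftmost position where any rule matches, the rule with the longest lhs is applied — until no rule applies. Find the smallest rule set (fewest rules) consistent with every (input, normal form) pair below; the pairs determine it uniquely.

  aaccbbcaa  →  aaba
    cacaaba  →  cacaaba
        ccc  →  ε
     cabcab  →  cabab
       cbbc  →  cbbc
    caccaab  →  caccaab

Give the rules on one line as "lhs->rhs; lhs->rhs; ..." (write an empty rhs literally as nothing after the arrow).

  | aaccbbcaa => aaccbbaa => aacccba => aaba
  | cacaaba
  | ccc => ε
  | cabcab => cabab

bba->cb; bca->ba; ccc->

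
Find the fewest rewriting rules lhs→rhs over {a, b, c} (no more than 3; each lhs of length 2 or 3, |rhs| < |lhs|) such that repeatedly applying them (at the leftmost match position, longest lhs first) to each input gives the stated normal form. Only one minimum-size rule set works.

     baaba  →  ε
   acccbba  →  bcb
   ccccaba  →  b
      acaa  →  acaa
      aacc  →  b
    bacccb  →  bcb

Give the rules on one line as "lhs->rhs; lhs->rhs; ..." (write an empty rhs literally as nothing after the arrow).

ab->b; ba->; cc->b

  | baaba => aba => ba => ε
  | acccbba => abcbba => bcbba => bcb
  | ccccaba => bccaba => bbaba => bba => b
  | acaa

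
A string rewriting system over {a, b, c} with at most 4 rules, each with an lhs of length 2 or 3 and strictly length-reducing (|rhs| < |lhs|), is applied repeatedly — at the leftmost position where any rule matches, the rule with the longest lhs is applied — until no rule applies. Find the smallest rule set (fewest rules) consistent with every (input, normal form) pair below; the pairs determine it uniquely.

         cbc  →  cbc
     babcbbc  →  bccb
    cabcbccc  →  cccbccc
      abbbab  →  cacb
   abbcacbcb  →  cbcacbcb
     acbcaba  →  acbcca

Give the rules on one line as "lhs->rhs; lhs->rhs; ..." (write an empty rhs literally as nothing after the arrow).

  | cbc
  | babcbbc => bccbbc => bccb
  | cabcbccc => cccbccc
  | abbbab => cbbab => cacb

ab->c; bba->ac; bbc->b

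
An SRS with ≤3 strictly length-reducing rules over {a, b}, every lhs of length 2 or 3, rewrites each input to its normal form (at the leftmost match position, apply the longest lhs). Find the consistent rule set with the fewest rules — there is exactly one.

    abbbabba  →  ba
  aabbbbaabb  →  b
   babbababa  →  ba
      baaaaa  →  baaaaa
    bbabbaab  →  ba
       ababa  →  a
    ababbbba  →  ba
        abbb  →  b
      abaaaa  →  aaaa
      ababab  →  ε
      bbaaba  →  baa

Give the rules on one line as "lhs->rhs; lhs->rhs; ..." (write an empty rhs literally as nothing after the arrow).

ab->; bb->b

  | abbbabba => bbabba => babba => bba => ba
  | aabbbbaabb => abbbaabb => bbaabb => baabb => bab => b
  | babbababa => bbababa => bababa => baba => ba
  | baaaaa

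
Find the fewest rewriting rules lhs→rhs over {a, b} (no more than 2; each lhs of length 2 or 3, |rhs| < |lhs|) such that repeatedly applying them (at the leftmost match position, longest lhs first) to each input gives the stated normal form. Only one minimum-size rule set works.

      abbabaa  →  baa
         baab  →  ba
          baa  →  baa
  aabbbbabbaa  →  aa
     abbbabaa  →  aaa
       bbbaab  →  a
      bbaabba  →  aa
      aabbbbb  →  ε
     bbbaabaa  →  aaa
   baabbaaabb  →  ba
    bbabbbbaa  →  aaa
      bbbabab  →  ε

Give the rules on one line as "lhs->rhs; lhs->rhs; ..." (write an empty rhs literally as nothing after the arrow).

ab->; bb->a

  | abbabaa => babaa => baa
  | baab => ba
  | baa
  | aabbbbabbaa => abbbabbaa => bbabbaa => aabbaa => abaa => aa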